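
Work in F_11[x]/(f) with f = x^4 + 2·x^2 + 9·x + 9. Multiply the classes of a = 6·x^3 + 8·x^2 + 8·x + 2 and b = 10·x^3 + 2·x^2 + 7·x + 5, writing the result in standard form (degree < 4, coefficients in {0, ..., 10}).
a · b ≡ 3·x^3 + 5·x^2 + 10·x + 2 (mod f(x))

Multiply as integer polynomials: a · b = 60·x^6 + 92·x^5 + 138·x^4 + 122·x^3 + 100·x^2 + 54·x + 10. Reducing coefficients mod 11: a · b ≡ 5·x^6 + 4·x^5 + 6·x^4 + x^3 + x^2 + 10·x + 10. Now divide by f(x) = x^4 + 2·x^2 + 9·x + 9 in F_11[x], eliminating the leading term at each step:
  leading term 5·x^6: subtract (5·x^2)·f(x) = 5·x^6 + 10·x^4 + x^3 + x^2, leaving 4·x^5 + 7·x^4 + 10·x + 10 (coefficients mod 11)
  leading term 4·x^5: subtract (4·x)·f(x) = 4·x^5 + 8·x^3 + 3·x^2 + 3·x, leaving 7·x^4 + 3·x^3 + 8·x^2 + 7·x + 10 (coefficients mod 11)
  leading term 7·x^4: subtract (7)·f(x) = 7·x^4 + 3·x^2 + 8·x + 8, leaving 3·x^3 + 5·x^2 + 10·x + 2 (coefficients mod 11)
The degree is now < 4, so this is the remainder. Hence a · b ≡ 3·x^3 + 5·x^2 + 10·x + 2 in F_11[x]/(f).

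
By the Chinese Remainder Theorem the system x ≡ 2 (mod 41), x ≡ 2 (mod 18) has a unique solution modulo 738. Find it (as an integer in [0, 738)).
The moduli 41, 18 are pairwise coprime, so by the CRT there is a unique solution mod 41·18 = 738.
Solve by successive substitution. Start with x ≡ 2 (mod 41).
  Combine with x ≡ 2 (mod 18): write x = 2 + 41·t and require 2 + 41·t ≡ 2 (mod 18), i.e. 41·t ≡ 2 − 2 ≡ 0 (mod 18). Since 41^(−1) ≡ 11 (mod 18) (41 ≡ 5 (mod 18)), t ≡ 11·0 ≡ 0 (mod 18). So x ≡ 2 + 41·0 = 2 (mod 738).
Unique solution in [0, 738): x = 2.

Final answer: x ≡ 2 (mod 738); the representative in [0, 738) is 2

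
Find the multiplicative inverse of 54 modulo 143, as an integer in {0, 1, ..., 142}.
Apply the extended Euclidean algorithm to (143, 54), tracking rows (r, s, t) with s·143 + t·54 = r. Each division r_prev = q·r_cur + r_new produces the new row as (previous row) − q·(current row):
  row A: (143, 1, 0)   [1·143 + 0·54 = 143]
  row B: (54, 0, 1)   [0·143 + 1·54 = 54]
  143 = 2·54 + 35   → row C = row A − 2·row B = (35, 1, −2)   [check: 1·143 − 2·54 = 35]
  54 = 1·35 + 19   → row D = row B − 1·row C = (19, −1, 3)   [check: −1·143 + 3·54 = 19]
  35 = 1·19 + 16   → row E = row C − 1·row D = (16, 2, −5)   [check: 2·143 − 5·54 = 16]
  19 = 1·16 + 3   → row F = row D − 1·row E = (3, −3, 8)   [check: −3·143 + 8·54 = 3]
  16 = 5·3 + 1   → row G = row E − 5·row F = (1, 17, −45)   [check: 17·143 − 45·54 = 1]
  3 = 3·1 + 0   → remainder 0, stop. gcd = 1 (last nonzero row G).
The gcd is 1, so 54 is invertible mod 143. The last nonzero row gives 17·143 − 45·54 = 1, so t = −45. So 54^(−1) ≡ −45 ≡ 98 (mod 143). Verify: 54 · 98 = 5292 ≡ 1 (mod 143). ✓

Final answer: 54^(−1) ≡ 98 (mod 143)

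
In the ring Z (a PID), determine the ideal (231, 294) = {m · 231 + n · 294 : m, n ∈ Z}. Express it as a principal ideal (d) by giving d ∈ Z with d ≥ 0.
In the PID Z, (a, b) is generated by gcd(a, b). Compute gcd(294, 231) with the extended Euclidean algorithm, tracking rows (r, s, t) with s·294 + t·231 = r:
  row A: (294, 1, 0)   [1·294 + 0·231 = 294]
  row B: (231, 0, 1)   [0·294 + 1·231 = 231]
  294 = 1·231 + 63   → row C = row A − 1·row B = (63, 1, −1)   [check: 1·294 − 1·231 = 63]
  231 = 3·63 + 42   → row D = row B − 3·row C = (42, −3, 4)   [check: −3·294 + 4·231 = 42]
  63 = 1·42 + 21   → row E = row C − 1·row D = (21, 4, −5)   [check: 4·294 − 5·231 = 21]
  42 = 2·21 + 0   → remainder 0, stop. gcd = 21 (last nonzero row E).
So gcd(231, 294) = 21, with Bézout identity 4·294 − 5·231 = 21. Containment (⊇): the Bézout identity exhibits 21 as an element of (231, 294), giving (21) ⊆ (231, 294). Containment (⊆): since 21 | 231 and 21 | 294 (231 = 21·11, 294 = 21·14), every Z-linear combination of 231 and 294 is divisible by 21, so (231, 294) ⊆ (21). Therefore (231, 294) = (21), d = 21.

Final answer: (231, 294) = (21); d = 21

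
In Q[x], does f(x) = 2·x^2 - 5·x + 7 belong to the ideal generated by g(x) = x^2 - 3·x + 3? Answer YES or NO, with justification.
In Q[x] the ideal (g) consists of all multiples of g, so f ∈ (g) iff g | f, i.e. iff the remainder of f on division by g is 0. Divide f by g (g is monic, so eliminate the leading term of the running remainder at each step):
  leading term 2·x^2: subtract (2)·g(x) = 2·x^2 - 6·x + 6, leaving x + 1
The remainder r(x) = x + 1 ≠ 0 (and deg r < deg g), so g ∤ f, i.e. f ∉ (g).

Final answer: NO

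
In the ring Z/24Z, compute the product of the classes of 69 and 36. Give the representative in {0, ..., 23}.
Reduce the factors first: 69 ≡ 21, 36 ≡ 12 (mod 24), so 69 · 36 ≡ 21 · 12 (mod 24). 21 · 12 = 252. Dividing by 24: 252 = 10·24 + 12. So (69 · 36) mod 24 = 12.

Final answer: 12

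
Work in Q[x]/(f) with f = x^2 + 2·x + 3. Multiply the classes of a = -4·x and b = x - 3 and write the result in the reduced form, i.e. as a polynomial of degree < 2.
First multiply in Q[x] without reducing: a · b = -4·x^2 + 12·x. Now divide by f(x) = x^2 + 2·x + 3, eliminating the leading term at each step:
  leading term -4·x^2: subtract (-4)·f(x) = -4·x^2 - 8·x - 12, leaving 20·x + 12
The degree is now < 2, so this is the remainder. Hence a · b ≡ 20·x + 12 in Q[x]/(f).

Final answer: a · b ≡ 20·x + 12 (mod f(x))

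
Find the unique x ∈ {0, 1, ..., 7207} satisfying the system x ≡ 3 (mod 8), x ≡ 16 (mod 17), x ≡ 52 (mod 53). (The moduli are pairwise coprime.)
The moduli 8, 17, 53 are pairwise coprime, so by the CRT there is a unique solution mod 8·17·53 = 7208.
Solve by successive substitution. Start with x ≡ 3 (mod 8).
  Combine with x ≡ 16 (mod 17): write x = 3 + 8·t and require 3 + 8·t ≡ 16 (mod 17), i.e. 8·t ≡ 16 − 3 ≡ 13 (mod 17). Since 8^(−1) ≡ 15 (mod 17), t ≡ 15·13 ≡ 8 (mod 17). So x ≡ 3 + 8·8 = 67 (mod 136).
  Combine with x ≡ 52 (mod 53): write x = 67 + 136·t and require 67 + 136·t ≡ 52 (mod 53), i.e. 136·t ≡ 52 − 67 ≡ 38 (mod 53). Since 136^(−1) ≡ 23 (mod 53) (136 ≡ 30 (mod 53)), t ≡ 23·38 ≡ 26 (mod 53). So x ≡ 67 + 136·26 = 3603 (mod 7208).
Unique solution in [0, 7208): x = 3603.

Final answer: x ≡ 3603 (mod 7208); the representative in [0, 7208) is 3603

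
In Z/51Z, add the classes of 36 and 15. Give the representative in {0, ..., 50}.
0

Both summands are already reduced mod 51. 36 + 15 = 51; 51 = 1·51 + 0, so (36 + 15) mod 51 = 0.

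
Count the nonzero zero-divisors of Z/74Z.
Z/74Z has 37 nonzero zero-divisors

In Z/74Z each nonzero element is either a unit (gcd with 74 is 1) or a zero-divisor (gcd > 1). The number of units is φ(74): factorise 74 = 2 · 37, so φ(74) = (2 − 1) · (37 − 1) = 1 · 36 = 36. The nonzero elements number 74 − 1 = 73. Hence the nonzero zero-divisors number 73 − 36 = 37.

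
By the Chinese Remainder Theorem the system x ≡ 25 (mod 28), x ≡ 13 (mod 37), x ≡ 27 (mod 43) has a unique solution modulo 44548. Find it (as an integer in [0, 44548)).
The moduli 28, 37, 43 are pairwise coprime, so by the CRT there is a unique solution mod 28·37·43 = 44548.
Solve by successive substitution. Start with x ≡ 25 (mod 28).
  Combine with x ≡ 13 (mod 37): write x = 25 + 28·t and require 25 + 28·t ≡ 13 (mod 37), i.e. 28·t ≡ 13 − 25 ≡ 25 (mod 37). Since 28^(−1) ≡ 4 (mod 37), t ≡ 4·25 ≡ 26 (mod 37). So x ≡ 25 + 28·26 = 753 (mod 1036).
  Combine with x ≡ 27 (mod 43): write x = 753 + 1036·t and require 753 + 1036·t ≡ 27 (mod 43), i.e. 1036·t ≡ 27 − 753 ≡ 5 (mod 43). Since 1036^(−1) ≡ 11 (mod 43) (1036 ≡ 4 (mod 43)), t ≡ 11·5 ≡ 12 (mod 43). So x ≡ 753 + 1036·12 = 13185 (mod 44548).
Unique solution in [0, 44548): x = 13185.

Final answer: x ≡ 13185 (mod 44548); the representative in [0, 44548) is 13185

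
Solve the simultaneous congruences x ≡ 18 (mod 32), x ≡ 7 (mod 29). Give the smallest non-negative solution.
The moduli 32, 29 are pairwise coprime, so by the CRT there is a unique solution mod 32·29 = 928.
Solve by successive substitution. Start with x ≡ 18 (mod 32).
  Combine with x ≡ 7 (mod 29): write x = 18 + 32·t and require 18 + 32·t ≡ 7 (mod 29), i.e. 32·t ≡ 7 − 18 ≡ 18 (mod 29). Since 32^(−1) ≡ 10 (mod 29) (32 ≡ 3 (mod 29)), t ≡ 10·18 ≡ 6 (mod 29). So x ≡ 18 + 32·6 = 210 (mod 928).
Unique solution in [0, 928): x = 210.

Final answer: x ≡ 210 (mod 928); the representative in [0, 928) is 210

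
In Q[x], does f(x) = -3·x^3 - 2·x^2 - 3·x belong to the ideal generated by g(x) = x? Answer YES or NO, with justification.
YES

In Q[x] the ideal (g) consists of all multiples of g, so f ∈ (g) iff g | f, i.e. iff the remainder of f on division by g is 0. Divide f by g (g is monic, so eliminate the leading term of the running remainder at each step):
  leading term -3·x^3: subtract (-3·x^2)·g(x) = -3·x^3, leaving -2·x^2 - 3·x
  leading term -2·x^2: subtract (-2·x)·g(x) = -2·x^2, leaving -3·x
  leading term -3·x: subtract (-3)·g(x) = -3·x, leaving 0
The remainder is 0, so f(x) = g(x) · h(x) with h(x) = -3·x^2 - 2·x - 3. Hence g | f, i.e. f ∈ (g).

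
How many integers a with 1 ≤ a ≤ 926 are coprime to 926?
The number of a ∈ {1, ..., 926} with gcd(a, 926) = 1 is by definition Euler's totient φ(926). φ is multiplicative, with φ(p^e) = p^e − p^(e−1). Factorise 926 = 2 · 463. Then
  φ(926) = (2 − 1) · (463 − 1) = 1 · 462 = 462.
So there are 462 such integers.

Final answer: 462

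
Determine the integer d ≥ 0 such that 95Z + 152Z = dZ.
In the PID Z, (a, b) is generated by gcd(a, b). Compute gcd(152, 95) with the extended Euclidean algorithm, tracking rows (r, s, t) with s·152 + t·95 = r:
  row A: (152, 1, 0)   [1·152 + 0·95 = 152]
  row B: (95, 0, 1)   [0·152 + 1·95 = 95]
  152 = 1·95 + 57   → row C = row A − 1·row B = (57, 1, −1)   [check: 1·152 − 1·95 = 57]
  95 = 1·57 + 38   → row D = row B − 1·row C = (38, −1, 2)   [check: −1·152 + 2·95 = 38]
  57 = 1·38 + 19   → row E = row C − 1·row D = (19, 2, −3)   [check: 2·152 − 3·95 = 19]
  38 = 2·19 + 0   → remainder 0, stop. gcd = 19 (last nonzero row E).
So gcd(95, 152) = 19, with Bézout identity 2·152 − 3·95 = 19. Containment (⊇): the Bézout identity exhibits 19 as an element of (95, 152), giving (19) ⊆ (95, 152). Containment (⊆): since 19 | 95 and 19 | 152 (95 = 19·5, 152 = 19·8), every Z-linear combination of 95 and 152 is divisible by 19, so (95, 152) ⊆ (19). Therefore (95, 152) = (19), d = 19.

Final answer: (95, 152) = (19); d = 19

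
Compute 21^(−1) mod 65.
21^(−1) ≡ 31 (mod 65)

Apply the extended Euclidean algorithm to (65, 21), tracking rows (r, s, t) with s·65 + t·21 = r. Each division r_prev = q·r_cur + r_new produces the new row as (previous row) − q·(current row):
  row A: (65, 1, 0)   [1·65 + 0·21 = 65]
  row B: (21, 0, 1)   [0·65 + 1·21 = 21]
  65 = 3·21 + 2   → row C = row A − 3·row B = (2, 1, −3)   [check: 1·65 − 3·21 = 2]
  21 = 10·2 + 1   → row D = row B − 10·row C = (1, −10, 31)   [check: −10·65 + 31·21 = 1]
  2 = 2·1 + 0   → remainder 0, stop. gcd = 1 (last nonzero row D).
The gcd is 1, so 21 is invertible mod 65. The last nonzero row gives −10·65 + 31·21 = 1, so t = 31. So 21^(−1) ≡ 31 (mod 65). Verify: 21 · 31 = 651 ≡ 1 (mod 65). ✓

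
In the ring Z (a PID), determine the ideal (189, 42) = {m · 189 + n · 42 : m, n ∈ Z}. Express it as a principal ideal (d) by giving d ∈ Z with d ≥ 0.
(189, 42) = (21); d = 21

In the PID Z, (a, b) is generated by gcd(a, b). Compute gcd(189, 42) with the extended Euclidean algorithm, tracking rows (r, s, t) with s·189 + t·42 = r:
  row A: (189, 1, 0)   [1·189 + 0·42 = 189]
  row B: (42, 0, 1)   [0·189 + 1·42 = 42]
  189 = 4·42 + 21   → row C = row A − 4·row B = (21, 1, −4)   [check: 1·189 − 4·42 = 21]
  42 = 2·21 + 0   → remainder 0, stop. gcd = 21 (last nonzero row C).
So gcd(189, 42) = 21, with Bézout identity 1·189 − 4·42 = 21. Containment (⊇): the Bézout identity exhibits 21 as an element of (189, 42), giving (21) ⊆ (189, 42). Containment (⊆): since 21 | 189 and 21 | 42 (189 = 21·9, 42 = 21·2), every Z-linear combination of 189 and 42 is divisible by 21, so (189, 42) ⊆ (21). Therefore (189, 42) = (21), d = 21.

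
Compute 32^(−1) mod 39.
32^(−1) ≡ 11 (mod 39)

Apply the extended Euclidean algorithm to (39, 32), tracking rows (r, s, t) with s·39 + t·32 = r. Each division r_prev = q·r_cur + r_new produces the new row as (previous row) − q·(current row):
  row A: (39, 1, 0)   [1·39 + 0·32 = 39]
  row B: (32, 0, 1)   [0·39 + 1·32 = 32]
  39 = 1·32 + 7   → row C = row A − 1·row B = (7, 1, −1)   [check: 1·39 − 1·32 = 7]
  32 = 4·7 + 4   → row D = row B − 4·row C = (4, −4, 5)   [check: −4·39 + 5·32 = 4]
  7 = 1·4 + 3   → row E = row C − 1·row D = (3, 5, −6)   [check: 5·39 − 6·32 = 3]
  4 = 1·3 + 1   → row F = row D − 1·row E = (1, −9, 11)   [check: −9·39 + 11·32 = 1]
  3 = 3·1 + 0   → remainder 0, stop. gcd = 1 (last nonzero row F).
The gcd is 1, so 32 is invertible mod 39. The last nonzero row gives −9·39 + 11·32 = 1, so t = 11. So 32^(−1) ≡ 11 (mod 39). Verify: 32 · 11 = 352 ≡ 1 (mod 39). ✓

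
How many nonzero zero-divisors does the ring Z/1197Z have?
In Z/1197Z each nonzero element is either a unit (gcd with 1197 is 1) or a zero-divisor (gcd > 1). The number of units is φ(1197): factorise 1197 = 3^2 · 7 · 19, so φ(1197) = (3^2 − 3^1) · (7 − 1) · (19 − 1) = 6 · 6 · 18 = 648. The nonzero elements number 1197 − 1 = 1196. Hence the nonzero zero-divisors number 1196 − 648 = 548.

Final answer: Z/1197Z has 548 nonzero zero-divisors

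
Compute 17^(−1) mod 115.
Apply the extended Euclidean algorithm to (115, 17), tracking rows (r, s, t) with s·115 + t·17 = r. Each division r_prev = q·r_cur + r_new produces the new row as (previous row) − q·(current row):
  row A: (115, 1, 0)   [1·115 + 0·17 = 115]
  row B: (17, 0, 1)   [0·115 + 1·17 = 17]
  115 = 6·17 + 13   → row C = row A − 6·row B = (13, 1, −6)   [check: 1·115 − 6·17 = 13]
  17 = 1·13 + 4   → row D = row B − 1·row C = (4, −1, 7)   [check: −1·115 + 7·17 = 4]
  13 = 3·4 + 1   → row E = row C − 3·row D = (1, 4, −27)   [check: 4·115 − 27·17 = 1]
  4 = 4·1 + 0   → remainder 0, stop. gcd = 1 (last nonzero row E).
The gcd is 1, so 17 is invertible mod 115. The last nonzero row gives 4·115 − 27·17 = 1, so t = −27. So 17^(−1) ≡ −27 ≡ 88 (mod 115). Verify: 17 · 88 = 1496 ≡ 1 (mod 115). ✓

Final answer: 17^(−1) ≡ 88 (mod 115)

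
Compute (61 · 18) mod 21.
6

Reduce the factors first: 61 ≡ 19 (mod 21), so 61 · 18 ≡ 19 · 18 (mod 21). 19 · 18 = 342. Dividing by 21: 342 = 16·21 + 6. So (61 · 18) mod 21 = 6.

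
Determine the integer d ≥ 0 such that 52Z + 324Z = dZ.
(52, 324) = (4); d = 4

In the PID Z, (a, b) is generated by gcd(a, b). Compute gcd(324, 52) with the extended Euclidean algorithm, tracking rows (r, s, t) with s·324 + t·52 = r:
  row A: (324, 1, 0)   [1·324 + 0·52 = 324]
  row B: (52, 0, 1)   [0·324 + 1·52 = 52]
  324 = 6·52 + 12   → row C = row A − 6·row B = (12, 1, −6)   [check: 1·324 − 6·52 = 12]
  52 = 4·12 + 4   → row D = row B − 4·row C = (4, −4, 25)   [check: −4·324 + 25·52 = 4]
  12 = 3·4 + 0   → remainder 0, stop. gcd = 4 (last nonzero row D).
So gcd(52, 324) = 4, with Bézout identity −4·324 + 25·52 = 4. Containment (⊇): the Bézout identity exhibits 4 as an element of (52, 324), giving (4) ⊆ (52, 324). Containment (⊆): since 4 | 52 and 4 | 324 (52 = 4·13, 324 = 4·81), every Z-linear combination of 52 and 324 is divisible by 4, so (52, 324) ⊆ (4). Therefore (52, 324) = (4), d = 4.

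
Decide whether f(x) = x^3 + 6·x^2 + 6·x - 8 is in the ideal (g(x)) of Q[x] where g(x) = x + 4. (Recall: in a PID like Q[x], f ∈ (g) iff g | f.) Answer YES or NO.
YES

In Q[x] the ideal (g) consists of all multiples of g, so f ∈ (g) iff g | f, i.e. iff the remainder of f on division by g is 0. Divide f by g (g is monic, so eliminate the leading term of the running remainder at each step):
  leading term x^3: subtract (x^2)·g(x) = x^3 + 4·x^2, leaving 2·x^2 + 6·x - 8
  leading term 2·x^2: subtract (2·x)·g(x) = 2·x^2 + 8·x, leaving -2·x - 8
  leading term -2·x: subtract (-2)·g(x) = -2·x - 8, leaving 0
The remainder is 0, so f(x) = g(x) · h(x) with h(x) = x^2 + 2·x - 2. Hence g | f, i.e. f ∈ (g).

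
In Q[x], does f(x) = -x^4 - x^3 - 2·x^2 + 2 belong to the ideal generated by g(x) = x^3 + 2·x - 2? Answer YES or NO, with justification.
YES

In Q[x] the ideal (g) consists of all multiples of g, so f ∈ (g) iff g | f, i.e. iff the remainder of f on division by g is 0. Divide f by g (g is monic, so eliminate the leading term of the running remainder at each step):
  leading term -x^4: subtract (-x)·g(x) = -x^4 - 2·x^2 + 2·x, leaving -x^3 - 2·x + 2
  leading term -x^3: subtract (-1)·g(x) = -x^3 - 2·x + 2, leaving 0
The remainder is 0, so f(x) = g(x) · h(x) with h(x) = -x - 1. Hence g | f, i.e. f ∈ (g).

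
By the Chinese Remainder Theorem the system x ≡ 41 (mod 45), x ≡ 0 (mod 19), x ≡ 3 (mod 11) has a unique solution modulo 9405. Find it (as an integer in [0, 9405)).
x ≡ 6251 (mod 9405); the representative in [0, 9405) is 6251

The moduli 45, 19, 11 are pairwise coprime, so by the CRT there is a unique solution mod 45·19·11 = 9405.
Solve by successive substitution. Start with x ≡ 41 (mod 45).
  Combine with x ≡ 0 (mod 19): write x = 41 + 45·t and require 41 + 45·t ≡ 0 (mod 19), i.e. 45·t ≡ 0 − 41 ≡ 16 (mod 19). Since 45^(−1) ≡ 11 (mod 19) (45 ≡ 7 (mod 19)), t ≡ 11·16 ≡ 5 (mod 19). So x ≡ 41 + 45·5 = 266 (mod 855).
  Combine with x ≡ 3 (mod 11): write x = 266 + 855·t and require 266 + 855·t ≡ 3 (mod 11), i.e. 855·t ≡ 3 − 266 ≡ 1 (mod 11). Since 855^(−1) ≡ 7 (mod 11) (855 ≡ 8 (mod 11)), t ≡ 7·1 ≡ 7 (mod 11). So x ≡ 266 + 855·7 = 6251 (mod 9405).
Unique solution in [0, 9405): x = 6251.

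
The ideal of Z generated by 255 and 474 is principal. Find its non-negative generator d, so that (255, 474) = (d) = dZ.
(255, 474) = (3); d = 3

In the PID Z, (a, b) is generated by gcd(a, b). Compute gcd(474, 255) with the extended Euclidean algorithm, tracking rows (r, s, t) with s·474 + t·255 = r:
  row A: (474, 1, 0)   [1·474 + 0·255 = 474]
  row B: (255, 0, 1)   [0·474 + 1·255 = 255]
  474 = 1·255 + 219   → row C = row A − 1·row B = (219, 1, −1)   [check: 1·474 − 1·255 = 219]
  255 = 1·219 + 36   → row D = row B − 1·row C = (36, −1, 2)   [check: −1·474 + 2·255 = 36]
  219 = 6·36 + 3   → row E = row C − 6·row D = (3, 7, −13)   [check: 7·474 − 13·255 = 3]
  36 = 12·3 + 0   → remainder 0, stop. gcd = 3 (last nonzero row E).
So gcd(255, 474) = 3, with Bézout identity 7·474 − 13·255 = 3. Containment (⊇): the Bézout identity exhibits 3 as an element of (255, 474), giving (3) ⊆ (255, 474). Containment (⊆): since 3 | 255 and 3 | 474 (255 = 3·85, 474 = 3·158), every Z-linear combination of 255 and 474 is divisible by 3, so (255, 474) ⊆ (3). Therefore (255, 474) = (3), d = 3.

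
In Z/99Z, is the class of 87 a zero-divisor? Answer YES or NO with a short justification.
gcd(87, 99) = 3 > 1, so 87 is not a unit in Z/99Z. In Z/nZ every nonzero non-unit is a zero-divisor: explicitly, take b = 99/gcd = 33 ≠ 0 (mod 99); then 87·33 = 2871 = 29·99, i.e. 87·33 ≡ 0 (mod 99). So 87 is a zero-divisor.

Final answer: YES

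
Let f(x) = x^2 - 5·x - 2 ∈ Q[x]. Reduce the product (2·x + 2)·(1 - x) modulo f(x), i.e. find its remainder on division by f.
a · b ≡ -10·x - 2 (mod f(x))

First multiply in Q[x] without reducing: a · b = 2 - 2·x^2. Now divide by f(x) = x^2 - 5·x - 2, eliminating the leading term at each step:
  leading term -2·x^2: subtract (-2)·f(x) = -2·x^2 + 10·x + 4, leaving -10·x - 2
The degree is now < 2, so this is the remainder. Hence a · b ≡ -10·x - 2 in Q[x]/(f).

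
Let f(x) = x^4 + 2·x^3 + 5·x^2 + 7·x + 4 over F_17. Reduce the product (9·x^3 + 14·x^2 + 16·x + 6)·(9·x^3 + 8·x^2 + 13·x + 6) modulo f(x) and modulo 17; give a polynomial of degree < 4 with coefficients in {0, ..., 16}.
a · b ≡ 15·x^3 + 12·x^2 + 10·x + 10 (mod f(x))

Multiply as integer polynomials: a · b = 81·x^6 + 198·x^5 + 373·x^4 + 418·x^3 + 340·x^2 + 174·x + 36. Reducing coefficients mod 17: a · b ≡ 13·x^6 + 11·x^5 + 16·x^4 + 10·x^3 + 4·x + 2. Now divide by f(x) = x^4 + 2·x^3 + 5·x^2 + 7·x + 4 in F_17[x], eliminating the leading term at each step:
  leading term 13·x^6: subtract (13·x^2)·f(x) = 13·x^6 + 9·x^5 + 14·x^4 + 6·x^3 + x^2, leaving 2·x^5 + 2·x^4 + 4·x^3 + 16·x^2 + 4·x + 2 (coefficients mod 17)
  leading term 2·x^5: subtract (2·x)·f(x) = 2·x^5 + 4·x^4 + 10·x^3 + 14·x^2 + 8·x, leaving 15·x^4 + 11·x^3 + 2·x^2 + 13·x + 2 (coefficients mod 17)
  leading term 15·x^4: subtract (15)·f(x) = 15·x^4 + 13·x^3 + 7·x^2 + 3·x + 9, leaving 15·x^3 + 12·x^2 + 10·x + 10 (coefficients mod 17)
The degree is now < 4, so this is the remainder. Hence a · b ≡ 15·x^3 + 12·x^2 + 10·x + 10 in F_17[x]/(f).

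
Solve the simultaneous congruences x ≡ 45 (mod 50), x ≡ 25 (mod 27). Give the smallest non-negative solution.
x ≡ 295 (mod 1350); the representative in [0, 1350) is 295

The moduli 50, 27 are pairwise coprime, so by the CRT there is a unique solution mod 50·27 = 1350.
Solve by successive substitution. Start with x ≡ 45 (mod 50).
  Combine with x ≡ 25 (mod 27): write x = 45 + 50·t and require 45 + 50·t ≡ 25 (mod 27), i.e. 50·t ≡ 25 − 45 ≡ 7 (mod 27). Since 50^(−1) ≡ 20 (mod 27) (50 ≡ 23 (mod 27)), t ≡ 20·7 ≡ 5 (mod 27). So x ≡ 45 + 50·5 = 295 (mod 1350).
Unique solution in [0, 1350): x = 295.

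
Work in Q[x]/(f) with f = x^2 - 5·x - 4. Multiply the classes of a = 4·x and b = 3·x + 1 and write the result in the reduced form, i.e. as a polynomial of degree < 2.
First multiply in Q[x] without reducing: a · b = 12·x^2 + 4·x. Now divide by f(x) = x^2 - 5·x - 4, eliminating the leading term at each step:
  leading term 12·x^2: subtract (12)·f(x) = 12·x^2 - 60·x - 48, leaving 64·x + 48
The degree is now < 2, so this is the remainder. Hence a · b ≡ 64·x + 48 in Q[x]/(f).

Final answer: a · b ≡ 64·x + 48 (mod f(x))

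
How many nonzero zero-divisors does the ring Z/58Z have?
Z/58Z has 29 nonzero zero-divisors

In Z/58Z each nonzero element is either a unit (gcd with 58 is 1) or a zero-divisor (gcd > 1). The number of units is φ(58): factorise 58 = 2 · 29, so φ(58) = (2 − 1) · (29 − 1) = 1 · 28 = 28. The nonzero elements number 58 − 1 = 57. Hence the nonzero zero-divisors number 57 − 28 = 29.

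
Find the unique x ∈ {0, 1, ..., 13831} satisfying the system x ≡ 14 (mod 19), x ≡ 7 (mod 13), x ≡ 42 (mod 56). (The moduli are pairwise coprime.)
The moduli 19, 13, 56 are pairwise coprime, so by the CRT there is a unique solution mod 19·13·56 = 13832.
Solve by successive substitution. Start with x ≡ 14 (mod 19).
  Combine with x ≡ 7 (mod 13): write x = 14 + 19·t and require 14 + 19·t ≡ 7 (mod 13), i.e. 19·t ≡ 7 − 14 ≡ 6 (mod 13). Since 19^(−1) ≡ 11 (mod 13) (19 ≡ 6 (mod 13)), t ≡ 11·6 ≡ 1 (mod 13). So x ≡ 14 + 19·1 = 33 (mod 247).
  Combine with x ≡ 42 (mod 56): write x = 33 + 247·t and require 33 + 247·t ≡ 42 (mod 56), i.e. 247·t ≡ 42 − 33 ≡ 9 (mod 56). Since 247^(−1) ≡ 39 (mod 56) (247 ≡ 23 (mod 56)), t ≡ 39·9 ≡ 15 (mod 56). So x ≡ 33 + 247·15 = 3738 (mod 13832).
Unique solution in [0, 13832): x = 3738.

Final answer: x ≡ 3738 (mod 13832); the representative in [0, 13832) is 3738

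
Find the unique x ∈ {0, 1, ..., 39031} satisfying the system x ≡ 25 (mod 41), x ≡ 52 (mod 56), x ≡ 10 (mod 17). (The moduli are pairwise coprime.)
x ≡ 17860 (mod 39032); the representative in [0, 39032) is 17860

The moduli 41, 56, 17 are pairwise coprime, so by the CRT there is a unique solution mod 41·56·17 = 39032.
Solve by successive substitution. Start with x ≡ 25 (mod 41).
  Combine with x ≡ 52 (mod 56): write x = 25 + 41·t and require 25 + 41·t ≡ 52 (mod 56), i.e. 41·t ≡ 52 − 25 ≡ 27 (mod 56). Since 41^(−1) ≡ 41 (mod 56), t ≡ 41·27 ≡ 43 (mod 56). So x ≡ 25 + 41·43 = 1788 (mod 2296).
  Combine with x ≡ 10 (mod 17): write x = 1788 + 2296·t and require 1788 + 2296·t ≡ 10 (mod 17), i.e. 2296·t ≡ 10 − 1788 ≡ 7 (mod 17). Since 2296^(−1) ≡ 1 (mod 17) (2296 ≡ 1 (mod 17)), t ≡ 1·7 ≡ 7 (mod 17). So x ≡ 1788 + 2296·7 = 17860 (mod 39032).
Unique solution in [0, 39032): x = 17860.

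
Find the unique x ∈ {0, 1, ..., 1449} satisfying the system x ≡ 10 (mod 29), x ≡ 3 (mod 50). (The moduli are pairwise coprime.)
The moduli 29, 50 are pairwise coprime, so by the CRT there is a unique solution mod 29·50 = 1450.
Solve by successive substitution. Start with x ≡ 10 (mod 29).
  Combine with x ≡ 3 (mod 50): write x = 10 + 29·t and require 10 + 29·t ≡ 3 (mod 50), i.e. 29·t ≡ 3 − 10 ≡ 43 (mod 50). Since 29^(−1) ≡ 19 (mod 50), t ≡ 19·43 ≡ 17 (mod 50). So x ≡ 10 + 29·17 = 503 (mod 1450).
Unique solution in [0, 1450): x = 503.

Final answer: x ≡ 503 (mod 1450); the representative in [0, 1450) is 503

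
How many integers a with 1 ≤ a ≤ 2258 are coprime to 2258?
The number of a ∈ {1, ..., 2258} with gcd(a, 2258) = 1 is by definition Euler's totient φ(2258). φ is multiplicative, with φ(p^e) = p^e − p^(e−1). Factorise 2258 = 2 · 1129. Then
  φ(2258) = (2 − 1) · (1129 − 1) = 1 · 1128 = 1128.
So there are 1128 such integers.

Final answer: 1128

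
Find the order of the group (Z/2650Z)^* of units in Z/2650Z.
|(Z/2650Z)^*| = 1040

(Z/2650Z)^* consists of the classes a with gcd(a, 2650) = 1, so its order is φ(2650). φ is multiplicative, with φ(p^e) = p^e − p^(e−1). Factorise 2650 = 2 · 5^2 · 53. Then
  φ(2650) = (2 − 1) · (5^2 − 5^1) · (53 − 1) = 1 · 20 · 52 = 1040.
Thus |(Z/2650Z)^*| = 1040.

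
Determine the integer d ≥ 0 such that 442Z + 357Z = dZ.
(442, 357) = (17); d = 17

In the PID Z, (a, b) is generated by gcd(a, b). Compute gcd(442, 357) with the extended Euclidean algorithm, tracking rows (r, s, t) with s·442 + t·357 = r:
  row A: (442, 1, 0)   [1·442 + 0·357 = 442]
  row B: (357, 0, 1)   [0·442 + 1·357 = 357]
  442 = 1·357 + 85   → row C = row A − 1·row B = (85, 1, −1)   [check: 1·442 − 1·357 = 85]
  357 = 4·85 + 17   → row D = row B − 4·row C = (17, −4, 5)   [check: −4·442 + 5·357 = 17]
  85 = 5·17 + 0   → remainder 0, stop. gcd = 17 (last nonzero row D).
So gcd(442, 357) = 17, with Bézout identity −4·442 + 5·357 = 17. Containment (⊇): the Bézout identity exhibits 17 as an element of (442, 357), giving (17) ⊆ (442, 357). Containment (⊆): since 17 | 442 and 17 | 357 (442 = 17·26, 357 = 17·21), every Z-linear combination of 442 and 357 is divisible by 17, so (442, 357) ⊆ (17). Therefore (442, 357) = (17), d = 17.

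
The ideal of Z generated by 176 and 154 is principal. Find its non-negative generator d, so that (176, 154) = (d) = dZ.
In the PID Z, (a, b) is generated by gcd(a, b). Compute gcd(176, 154) with the extended Euclidean algorithm, tracking rows (r, s, t) with s·176 + t·154 = r:
  row A: (176, 1, 0)   [1·176 + 0·154 = 176]
  row B: (154, 0, 1)   [0·176 + 1·154 = 154]
  176 = 1·154 + 22   → row C = row A − 1·row B = (22, 1, −1)   [check: 1·176 − 1·154 = 22]
  154 = 7·22 + 0   → remainder 0, stop. gcd = 22 (last nonzero row C).
So gcd(176, 154) = 22, with Bézout identity 1·176 − 1·154 = 22. Containment (⊇): the Bézout identity exhibits 22 as an element of (176, 154), giving (22) ⊆ (176, 154). Containment (⊆): since 22 | 176 and 22 | 154 (176 = 22·8, 154 = 22·7), every Z-linear combination of 176 and 154 is divisible by 22, so (176, 154) ⊆ (22). Therefore (176, 154) = (22), d = 22.

Final answer: (176, 154) = (22); d = 22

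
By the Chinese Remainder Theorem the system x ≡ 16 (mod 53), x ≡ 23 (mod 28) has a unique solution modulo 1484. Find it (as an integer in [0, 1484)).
x ≡ 387 (mod 1484); the representative in [0, 1484) is 387

The moduli 53, 28 are pairwise coprime, so by the CRT there is a unique solution mod 53·28 = 1484.
Solve by successive substitution. Start with x ≡ 16 (mod 53).
  Combine with x ≡ 23 (mod 28): write x = 16 + 53·t and require 16 + 53·t ≡ 23 (mod 28), i.e. 53·t ≡ 23 − 16 ≡ 7 (mod 28). Since 53^(−1) ≡ 9 (mod 28) (53 ≡ 25 (mod 28)), t ≡ 9·7 ≡ 7 (mod 28). So x ≡ 16 + 53·7 = 387 (mod 1484).
Unique solution in [0, 1484): x = 387.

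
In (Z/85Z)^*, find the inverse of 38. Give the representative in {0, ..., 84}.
38^(−1) ≡ 47 (mod 85)

Apply the extended Euclidean algorithm to (85, 38), tracking rows (r, s, t) with s·85 + t·38 = r. Each division r_prev = q·r_cur + r_new produces the new row as (previous row) − q·(current row):
  row A: (85, 1, 0)   [1·85 + 0·38 = 85]
  row B: (38, 0, 1)   [0·85 + 1·38 = 38]
  85 = 2·38 + 9   → row C = row A − 2·row B = (9, 1, −2)   [check: 1·85 − 2·38 = 9]
  38 = 4·9 + 2   → row D = row B − 4·row C = (2, −4, 9)   [check: −4·85 + 9·38 = 2]
  9 = 4·2 + 1   → row E = row C − 4·row D = (1, 17, −38)   [check: 17·85 − 38·38 = 1]
  2 = 2·1 + 0   → remainder 0, stop. gcd = 1 (last nonzero row E).
The gcd is 1, so 38 is invertible mod 85. The last nonzero row gives 17·85 − 38·38 = 1, so t = −38. So 38^(−1) ≡ −38 ≡ 47 (mod 85). Verify: 38 · 47 = 1786 ≡ 1 (mod 85). ✓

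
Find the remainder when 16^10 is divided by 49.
Use repeated squaring. Binary(10) = 1010. Walk through the bits of the exponent 10 left-to-right: at each bit after the leading one, square the running value, then multiply by 16 if the bit is 1 (always reducing mod 49):
  bit 1 = 1 (leading): start with 16.
  bit 2 = 0: square 16^2 = 256 ≡ 11 (mod 49).
  bit 3 = 1: square 11^2 = 121 ≡ 23; bit is 1, so multiply 23·16 = 368 ≡ 25 (mod 49).
  bit 4 = 0: square 25^2 = 625 ≡ 37 (mod 49).
Final value: 16^10 ≡ 37 (mod 49).

Final answer: 37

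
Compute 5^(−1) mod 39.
5^(−1) ≡ 8 (mod 39)

Apply the extended Euclidean algorithm to (39, 5), tracking rows (r, s, t) with s·39 + t·5 = r. Each division r_prev = q·r_cur + r_new produces the new row as (previous row) − q·(current row):
  row A: (39, 1, 0)   [1·39 + 0·5 = 39]
  row B: (5, 0, 1)   [0·39 + 1·5 = 5]
  39 = 7·5 + 4   → row C = row A − 7·row B = (4, 1, −7)   [check: 1·39 − 7·5 = 4]
  5 = 1·4 + 1   → row D = row B − 1·row C = (1, −1, 8)   [check: −1·39 + 8·5 = 1]
  4 = 4·1 + 0   → remainder 0, stop. gcd = 1 (last nonzero row D).
The gcd is 1, so 5 is invertible mod 39. The last nonzero row gives −1·39 + 8·5 = 1, so t = 8. So 5^(−1) ≡ 8 (mod 39). Verify: 5 · 8 = 40 ≡ 1 (mod 39). ✓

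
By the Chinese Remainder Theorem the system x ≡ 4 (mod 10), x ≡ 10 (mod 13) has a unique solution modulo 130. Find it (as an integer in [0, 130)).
The moduli 10, 13 are pairwise coprime, so by the CRT there is a unique solution mod 10·13 = 130.
Solve by successive substitution. Start with x ≡ 4 (mod 10).
  Combine with x ≡ 10 (mod 13): write x = 4 + 10·t and require 4 + 10·t ≡ 10 (mod 13), i.e. 10·t ≡ 10 − 4 ≡ 6 (mod 13). Since 10^(−1) ≡ 4 (mod 13), t ≡ 4·6 ≡ 11 (mod 13). So x ≡ 4 + 10·11 = 114 (mod 130).
Unique solution in [0, 130): x = 114.

Final answer: x ≡ 114 (mod 130); the representative in [0, 130) is 114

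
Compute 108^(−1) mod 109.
Apply the extended Euclidean algorithm to (109, 108), tracking rows (r, s, t) with s·109 + t·108 = r. Each division r_prev = q·r_cur + r_new produces the new row as (previous row) − q·(current row):
  row A: (109, 1, 0)   [1·109 + 0·108 = 109]
  row B: (108, 0, 1)   [0·109 + 1·108 = 108]
  109 = 1·108 + 1   → row C = row A − 1·row B = (1, 1, −1)   [check: 1·109 − 1·108 = 1]
  108 = 108·1 + 0   → remainder 0, stop. gcd = 1 (last nonzero row C).
The gcd is 1, so 108 is invertible mod 109. The last nonzero row gives 1·109 − 1·108 = 1, so t = −1. So 108^(−1) ≡ −1 ≡ 108 (mod 109). Verify: 108 · 108 = 11664 ≡ 1 (mod 109). ✓

Final answer: 108^(−1) ≡ 108 (mod 109)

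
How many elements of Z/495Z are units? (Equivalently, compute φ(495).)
Z/495Z has φ(495) = 240 units

An element a ∈ Z/495Z is a unit iff gcd(a, 495) = 1, so the number of units is φ(495). φ is multiplicative, with φ(p^e) = p^e − p^(e−1). Factorise 495 = 3^2 · 5 · 11. Then
  φ(495) = (3^2 − 3^1) · (5 − 1) · (11 − 1) = 6 · 4 · 10 = 240.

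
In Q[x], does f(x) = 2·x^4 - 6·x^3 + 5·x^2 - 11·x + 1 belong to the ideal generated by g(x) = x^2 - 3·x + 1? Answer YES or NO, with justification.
NO

In Q[x] the ideal (g) consists of all multiples of g, so f ∈ (g) iff g | f, i.e. iff the remainder of f on division by g is 0. Divide f by g (g is monic, so eliminate the leading term of the running remainder at each step):
  leading term 2·x^4: subtract (2·x^2)·g(x) = 2·x^4 - 6·x^3 + 2·x^2, leaving 3·x^2 - 11·x + 1
  leading term 3·x^2: subtract (3)·g(x) = 3·x^2 - 9·x + 3, leaving -2·x - 2
The remainder r(x) = -2·x - 2 ≠ 0 (and deg r < deg g), so g ∤ f, i.e. f ∉ (g).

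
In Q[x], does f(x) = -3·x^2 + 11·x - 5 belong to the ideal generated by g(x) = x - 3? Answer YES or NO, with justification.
In Q[x] the ideal (g) consists of all multiples of g, so f ∈ (g) iff g | f, i.e. iff the remainder of f on division by g is 0. Divide f by g (g is monic, so eliminate the leading term of the running remainder at each step):
  leading term -3·x^2: subtract (-3·x)·g(x) = -3·x^2 + 9·x, leaving 2·x - 5
  leading term 2·x: subtract (2)·g(x) = 2·x - 6, leaving 1
The remainder r(x) = 1 ≠ 0 (and deg r < deg g), so g ∤ f, i.e. f ∉ (g).

Final answer: NO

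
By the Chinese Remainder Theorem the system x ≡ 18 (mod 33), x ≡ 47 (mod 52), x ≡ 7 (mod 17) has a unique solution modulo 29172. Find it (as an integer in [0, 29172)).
The moduli 33, 52, 17 are pairwise coprime, so by the CRT there is a unique solution mod 33·52·17 = 29172.
Solve by successive substitution. Start with x ≡ 18 (mod 33).
  Combine with x ≡ 47 (mod 52): write x = 18 + 33·t and require 18 + 33·t ≡ 47 (mod 52), i.e. 33·t ≡ 47 − 18 ≡ 29 (mod 52). Since 33^(−1) ≡ 41 (mod 52), t ≡ 41·29 ≡ 45 (mod 52). So x ≡ 18 + 33·45 = 1503 (mod 1716).
  Combine with x ≡ 7 (mod 17): write x = 1503 + 1716·t and require 1503 + 1716·t ≡ 7 (mod 17), i.e. 1716·t ≡ 7 − 1503 ≡ 0 (mod 17). Since 1716^(−1) ≡ 16 (mod 17) (1716 ≡ 16 (mod 17)), t ≡ 16·0 ≡ 0 (mod 17). So x ≡ 1503 + 1716·0 = 1503 (mod 29172).
Unique solution in [0, 29172): x = 1503.

Final answer: x ≡ 1503 (mod 29172); the representative in [0, 29172) is 1503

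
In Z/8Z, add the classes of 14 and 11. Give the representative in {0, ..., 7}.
1

Reduce the summands first: 14 ≡ 6, 11 ≡ 3 (mod 8), so 14 + 11 ≡ 6 + 3 (mod 8). 6 + 3 = 9; 9 = 1·8 + 1, so (14 + 11) mod 8 = 1.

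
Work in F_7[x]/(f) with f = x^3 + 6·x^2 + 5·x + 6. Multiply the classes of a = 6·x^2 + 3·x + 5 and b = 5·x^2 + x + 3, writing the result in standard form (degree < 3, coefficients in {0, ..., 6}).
Multiply as integer polynomials: a · b = 30·x^4 + 21·x^3 + 46·x^2 + 14·x + 15. Reducing coefficients mod 7: a · b ≡ 2·x^4 + 4·x^2 + 1. Now divide by f(x) = x^3 + 6·x^2 + 5·x + 6 in F_7[x], eliminating the leading term at each step:
  leading term 2·x^4: subtract (2·x)·f(x) = 2·x^4 + 5·x^3 + 3·x^2 + 5·x, leaving 2·x^3 + x^2 + 2·x + 1 (coefficients mod 7)
  leading term 2·x^3: subtract (2)·f(x) = 2·x^3 + 5·x^2 + 3·x + 5, leaving 3·x^2 + 6·x + 3 (coefficients mod 7)
The degree is now < 3, so this is the remainder. Hence a · b ≡ 3·x^2 + 6·x + 3 in F_7[x]/(f).

Final answer: a · b ≡ 3·x^2 + 6·x + 3 (mod f(x))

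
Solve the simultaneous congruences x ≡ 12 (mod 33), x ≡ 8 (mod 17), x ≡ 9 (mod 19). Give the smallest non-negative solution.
x ≡ 8559 (mod 10659); the representative in [0, 10659) is 8559

The moduli 33, 17, 19 are pairwise coprime, so by the CRT there is a unique solution mod 33·17·19 = 10659.
Solve by successive substitution. Start with x ≡ 12 (mod 33).
  Combine with x ≡ 8 (mod 17): write x = 12 + 33·t and require 12 + 33·t ≡ 8 (mod 17), i.e. 33·t ≡ 8 − 12 ≡ 13 (mod 17). Since 33^(−1) ≡ 16 (mod 17) (33 ≡ 16 (mod 17)), t ≡ 16·13 ≡ 4 (mod 17). So x ≡ 12 + 33·4 = 144 (mod 561).
  Combine with x ≡ 9 (mod 19): write x = 144 + 561·t and require 144 + 561·t ≡ 9 (mod 19), i.e. 561·t ≡ 9 − 144 ≡ 17 (mod 19). Since 561^(−1) ≡ 2 (mod 19) (561 ≡ 10 (mod 19)), t ≡ 2·17 ≡ 15 (mod 19). So x ≡ 144 + 561·15 = 8559 (mod 10659).
Unique solution in [0, 10659): x = 8559.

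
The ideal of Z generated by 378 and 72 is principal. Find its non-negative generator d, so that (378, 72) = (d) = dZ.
(378, 72) = (18); d = 18

In the PID Z, (a, b) is generated by gcd(a, b). Compute gcd(378, 72) with the extended Euclidean algorithm, tracking rows (r, s, t) with s·378 + t·72 = r:
  row A: (378, 1, 0)   [1·378 + 0·72 = 378]
  row B: (72, 0, 1)   [0·378 + 1·72 = 72]
  378 = 5·72 + 18   → row C = row A − 5·row B = (18, 1, −5)   [check: 1·378 − 5·72 = 18]
  72 = 4·18 + 0   → remainder 0, stop. gcd = 18 (last nonzero row C).
So gcd(378, 72) = 18, with Bézout identity 1·378 − 5·72 = 18. Containment (⊇): the Bézout identity exhibits 18 as an element of (378, 72), giving (18) ⊆ (378, 72). Containment (⊆): since 18 | 378 and 18 | 72 (378 = 18·21, 72 = 18·4), every Z-linear combination of 378 and 72 is divisible by 18, so (378, 72) ⊆ (18). Therefore (378, 72) = (18), d = 18.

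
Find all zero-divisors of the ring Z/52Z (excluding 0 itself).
nonzero zero-divisors of Z/52Z = {2, 4, 6, 8, 10, 12, 13, 14, 16, 18, 20, 22, 24, 26, 28, 30, 32, 34, 36, 38, 39, 40, 42, 44, 46, 48, 50}

An element a ∈ Z/52Z (with a ≠ 0) is a zero-divisor iff gcd(a, 52) > 1 (because a is a unit precisely when gcd(a, n) = 1, and in Z/nZ every nonzero, non-unit element is a zero-divisor). Scan a = 1, ..., 51 and keep those with gcd(a, 52) > 1:
  gcd(2, 52) = 2, gcd(4, 52) = 4, gcd(6, 52) = 2, gcd(8, 52) = 4, gcd(10, 52) = 2, gcd(12, 52) = 4, gcd(13, 52) = 13, gcd(14, 52) = 2, gcd(16, 52) = 4, gcd(18, 52) = 2, gcd(20, 52) = 4, gcd(22, 52) = 2, gcd(24, 52) = 4, gcd(26, 52) = 26, gcd(28, 52) = 4, gcd(30, 52) = 2, gcd(32, 52) = 4, gcd(34, 52) = 2, gcd(36, 52) = 4, gcd(38, 52) = 2, gcd(39, 52) = 13, gcd(40, 52) = 4, gcd(42, 52) = 2, gcd(44, 52) = 4, gcd(46, 52) = 2, gcd(48, 52) = 4, gcd(50, 52) = 2.
All other a ∈ {1, ..., 51} have gcd(a, 52) = 1 and are units. So the nonzero zero-divisors are exactly the 27 values of a appearing in this scan.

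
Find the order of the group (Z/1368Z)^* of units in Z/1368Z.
|(Z/1368Z)^*| = 432

(Z/1368Z)^* consists of the classes a with gcd(a, 1368) = 1, so its order is φ(1368). φ is multiplicative, with φ(p^e) = p^e − p^(e−1). Factorise 1368 = 2^3 · 3^2 · 19. Then
  φ(1368) = (2^3 − 2^2) · (3^2 − 3^1) · (19 − 1) = 4 · 6 · 18 = 432.
Thus |(Z/1368Z)^*| = 432.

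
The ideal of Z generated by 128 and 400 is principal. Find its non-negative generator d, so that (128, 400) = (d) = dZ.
In the PID Z, (a, b) is generated by gcd(a, b). Compute gcd(400, 128) with the extended Euclidean algorithm, tracking rows (r, s, t) with s·400 + t·128 = r:
  row A: (400, 1, 0)   [1·400 + 0·128 = 400]
  row B: (128, 0, 1)   [0·400 + 1·128 = 128]
  400 = 3·128 + 16   → row C = row A − 3·row B = (16, 1, −3)   [check: 1·400 − 3·128 = 16]
  128 = 8·16 + 0   → remainder 0, stop. gcd = 16 (last nonzero row C).
So gcd(128, 400) = 16, with Bézout identity 1·400 − 3·128 = 16. Containment (⊇): the Bézout identity exhibits 16 as an element of (128, 400), giving (16) ⊆ (128, 400). Containment (⊆): since 16 | 128 and 16 | 400 (128 = 16·8, 400 = 16·25), every Z-linear combination of 128 and 400 is divisible by 16, so (128, 400) ⊆ (16). Therefore (128, 400) = (16), d = 16.

Final answer: (128, 400) = (16); d = 16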